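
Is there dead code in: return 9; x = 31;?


statement follows a return and is unreachable
Dead: 'x = 31'


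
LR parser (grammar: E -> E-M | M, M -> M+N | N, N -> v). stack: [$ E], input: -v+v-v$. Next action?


shift '-' to continue E -> E-M
Action: shift


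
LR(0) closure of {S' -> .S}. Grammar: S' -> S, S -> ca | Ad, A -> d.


Start: S' -> .S
For each item with dot before a nonterminal B, add B -> .γ for every B-production
Closure: [S' -> .S, S -> .ca, S -> .Ad, A -> .d]


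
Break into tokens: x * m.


Scan left to right, longest-match per lexeme
Tokens: ID(x), OP(*), ID(m)


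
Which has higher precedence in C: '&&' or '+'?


'+' is additive (level 9); '&&' is logical AND (level 2)
Higher level binds tighter
'+' has higher precedence than '&&'


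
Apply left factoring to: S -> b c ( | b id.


Common prefix: 'b'
Factored: S -> b S', S' -> c ( | id


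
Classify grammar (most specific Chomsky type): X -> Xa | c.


Left-linear: every RHS is a terminal or one nonterminal followed by a terminal
Classification: Type 3 (Regular)


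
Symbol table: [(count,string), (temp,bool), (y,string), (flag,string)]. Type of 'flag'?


Lookup 'flag' → type string


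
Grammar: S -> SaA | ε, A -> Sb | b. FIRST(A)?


Per alternative of A: FIRST(Sb) = {a, b}; FIRST(b) = {b}
FIRST(A) = {a, b}


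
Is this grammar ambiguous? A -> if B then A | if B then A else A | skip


dangling else: 'if B then if B then skip else skip' parses two ways
Ambiguous


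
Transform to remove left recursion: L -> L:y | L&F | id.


Left-recursive alternatives: L:y, L&F; non-recursive: id
Introduce L': L -> idL', L' -> :yL' | &FL' | ε


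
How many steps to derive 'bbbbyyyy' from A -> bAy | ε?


Derivation: A => bAy => bbAyy => bbbAyyy => bbbbAyyyy => bbbbyyyy
Steps: 5


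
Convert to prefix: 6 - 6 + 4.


left-to-right (same/higher precedence on left): tree is (+ (- 6 6) 4)
Prefix: + - 6 6 4


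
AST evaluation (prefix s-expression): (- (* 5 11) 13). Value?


Evaluate inner: (* 5 11) = 55
Evaluate root: (- 55 13) = 42
Result: 42


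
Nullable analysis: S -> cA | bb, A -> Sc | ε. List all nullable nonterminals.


A nonterminal is nullable iff some alternative derives ε (directly, or every symbol in it is nullable)
Nullable: {A}


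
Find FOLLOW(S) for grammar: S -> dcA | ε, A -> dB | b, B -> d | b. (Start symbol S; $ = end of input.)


$ ∈ FOLLOW(S). For each A -> αBβ: add FIRST(β)\{ε} to FOLLOW(B); if β nullable, add FOLLOW(A).
FOLLOW(S) = {$}


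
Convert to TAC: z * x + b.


Break into single-operator statements:
t1 = z * x
t2 = t1 + b


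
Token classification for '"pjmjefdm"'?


Pattern: double-quoted sequence
Type: STRING_LITERAL


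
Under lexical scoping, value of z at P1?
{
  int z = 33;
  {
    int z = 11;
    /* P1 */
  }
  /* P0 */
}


z declared in the same block as P1
z = 11


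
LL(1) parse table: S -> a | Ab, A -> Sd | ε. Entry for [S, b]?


For [S, b]: 'b' ∈ FIRST(Ab)
Entry: S -> Ab


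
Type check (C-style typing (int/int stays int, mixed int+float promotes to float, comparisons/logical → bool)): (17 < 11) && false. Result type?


Operand types: bool && bool
Rule: logical operators take bool operands and yield bool
Result type: bool


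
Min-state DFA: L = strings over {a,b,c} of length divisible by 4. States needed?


Track length mod 4: states 0..3, accept at 0
Minimal DFA: 4 states


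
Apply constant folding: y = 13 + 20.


13 + 20 = 33 at compile time
Optimized: y = 33


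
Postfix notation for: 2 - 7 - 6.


Left to right (same or higher precedence on left)
Postfix: 2 7 - 6 -


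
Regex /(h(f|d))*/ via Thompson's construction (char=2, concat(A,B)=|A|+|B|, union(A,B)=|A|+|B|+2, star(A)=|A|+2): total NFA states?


Syntax tree has 3 char leaf(s), 1 union(s), 1 star(s)
chars contribute 3×2 = 6; each union adds +2; each star adds +2
Total: 6 + 2 + 2 = 10 states


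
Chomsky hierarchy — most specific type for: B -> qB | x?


Right-linear: every RHS is a terminal or a terminal followed by one nonterminal
Classification: Type 3 (Regular)


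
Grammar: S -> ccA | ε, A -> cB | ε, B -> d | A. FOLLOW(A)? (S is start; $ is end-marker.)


$ ∈ FOLLOW(S). For each A -> αBβ: add FIRST(β)\{ε} to FOLLOW(B); if β nullable, add FOLLOW(A).
FOLLOW(A) = {$}


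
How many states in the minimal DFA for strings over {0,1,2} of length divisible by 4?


Track length mod 4: states 0..3, accept at 0
Minimal DFA: 4 states


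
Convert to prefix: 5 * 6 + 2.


left-to-right (same/higher precedence on left): tree is (+ (* 5 6) 2)
Prefix: + * 5 6 2


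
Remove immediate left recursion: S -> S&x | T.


Left-recursive alternatives: S&x; non-recursive: T
Introduce S': S -> TS', S' -> &xS' | ε


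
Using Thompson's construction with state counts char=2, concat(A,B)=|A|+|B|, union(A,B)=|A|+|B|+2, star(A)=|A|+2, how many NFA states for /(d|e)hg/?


Syntax tree has 4 char leaf(s), 1 union(s), 0 star(s)
chars contribute 4×2 = 8; each union adds +2; each star adds +2
Total: 8 + 2 + 0 = 10 states


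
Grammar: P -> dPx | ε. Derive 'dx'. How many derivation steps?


Derivation: P => dPx => dx
Steps: 2


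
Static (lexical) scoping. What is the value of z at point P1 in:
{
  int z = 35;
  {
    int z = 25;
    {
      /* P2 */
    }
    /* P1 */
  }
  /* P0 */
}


z declared in the same block as P1
z = 25


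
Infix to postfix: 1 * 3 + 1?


Left to right (same or higher precedence on left)
Postfix: 1 3 * 1 +


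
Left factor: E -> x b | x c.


Common prefix: 'x'
Factored: E -> x E', E' -> b | c


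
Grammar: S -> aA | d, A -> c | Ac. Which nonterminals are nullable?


A nonterminal is nullable iff some alternative derives ε (directly, or every symbol in it is nullable)
Nullable: {}


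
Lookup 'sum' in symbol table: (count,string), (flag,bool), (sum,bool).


Lookup 'sum' → type bool


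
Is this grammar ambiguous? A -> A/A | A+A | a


'a/a+a' has two parse trees (no precedence encoded between / and +)
Ambiguous


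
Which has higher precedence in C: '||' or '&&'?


'&&' is logical AND (level 2); '||' is logical OR (level 1)
Higher level binds tighter
'&&' has higher precedence than '||'


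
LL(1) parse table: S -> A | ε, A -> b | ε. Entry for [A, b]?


For [A, b]: 'b' ∈ FIRST(b)
Entry: A -> b


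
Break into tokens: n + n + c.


Scan left to right, longest-match per lexeme
Tokens: ID(n), OP(+), ID(n), OP(+), ID(c)


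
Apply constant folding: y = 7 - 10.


7 - 10 = -3 at compile time
Optimized: y = -3


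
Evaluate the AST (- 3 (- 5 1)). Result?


Evaluate inner: (- 5 1) = 4
Evaluate root: (- 3 4) = -1
Result: -1


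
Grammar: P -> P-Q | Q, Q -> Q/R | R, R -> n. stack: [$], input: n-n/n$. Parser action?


no handle on stack; shift 'n'
Action: shift


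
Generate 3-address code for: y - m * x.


Break into single-operator statements:
t1 = m * x
t2 = y - t1


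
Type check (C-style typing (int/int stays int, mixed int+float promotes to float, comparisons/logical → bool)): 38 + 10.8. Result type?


Operand types: int + float
Rule: mixed int/float promotes to float; int/int stays int
Result type: float


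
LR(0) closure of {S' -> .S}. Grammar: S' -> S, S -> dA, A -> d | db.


Start: S' -> .S
For each item with dot before a nonterminal B, add B -> .γ for every B-production
Closure: [S' -> .S, S -> .dA]


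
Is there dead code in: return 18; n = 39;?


statement follows a return and is unreachable
Dead: 'n = 39'


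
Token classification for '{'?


Pattern: delimiter/punctuation
Type: PUNCTUATION


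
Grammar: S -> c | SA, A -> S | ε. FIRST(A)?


Per alternative of A: FIRST(S) = {c}; FIRST(ε) = {ε}
FIRST(A) = {c, ε}


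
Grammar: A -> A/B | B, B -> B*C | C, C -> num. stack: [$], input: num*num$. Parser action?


no handle on stack; shift 'num'
Action: shift


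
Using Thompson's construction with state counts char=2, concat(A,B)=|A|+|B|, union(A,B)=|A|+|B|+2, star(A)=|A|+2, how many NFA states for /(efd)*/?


Syntax tree has 3 char leaf(s), 0 union(s), 1 star(s)
chars contribute 3×2 = 6; each union adds +2; each star adds +2
Total: 6 + 0 + 2 = 8 states


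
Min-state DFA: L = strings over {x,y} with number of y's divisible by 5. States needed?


Track (count of y) mod 5: states 0..4, accept at 0
Minimal DFA: 5 states


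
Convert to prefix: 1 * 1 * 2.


left-to-right (same/higher precedence on left): tree is (* (* 1 1) 2)
Prefix: * * 1 1 2


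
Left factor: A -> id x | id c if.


Common prefix: 'id'
Factored: A -> id A', A' -> x | c if


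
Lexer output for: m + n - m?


Scan left to right, longest-match per lexeme
Tokens: ID(m), OP(+), ID(n), OP(-), ID(m)


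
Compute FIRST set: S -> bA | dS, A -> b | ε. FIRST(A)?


Per alternative of A: FIRST(b) = {b}; FIRST(ε) = {ε}
FIRST(A) = {b, ε}


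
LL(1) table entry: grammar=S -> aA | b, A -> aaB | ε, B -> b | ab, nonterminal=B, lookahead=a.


For [B, a]: 'a' ∈ FIRST(ab)
Entry: B -> ab


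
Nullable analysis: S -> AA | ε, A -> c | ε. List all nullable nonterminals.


A nonterminal is nullable iff some alternative derives ε (directly, or every symbol in it is nullable)
Nullable: {A, S}


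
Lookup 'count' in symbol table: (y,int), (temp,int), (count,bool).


Lookup 'count' → type bool


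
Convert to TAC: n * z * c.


Break into single-operator statements:
t1 = n * z
t2 = t1 * c


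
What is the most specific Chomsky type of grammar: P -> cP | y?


Right-linear: every RHS is a terminal or a terminal followed by one nonterminal
Classification: Type 3 (Regular)


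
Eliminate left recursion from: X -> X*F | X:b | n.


Left-recursive alternatives: X*F, X:b; non-recursive: n
Introduce X': X -> nX', X' -> *FX' | :bX' | ε


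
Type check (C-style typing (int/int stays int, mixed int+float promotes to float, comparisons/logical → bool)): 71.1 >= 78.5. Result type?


Operand types: float >= float
Rule: comparison yields bool
Result type: bool


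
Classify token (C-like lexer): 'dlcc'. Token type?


Pattern: letter/underscore followed by alphanumerics, not a keyword
Type: IDENTIFIER


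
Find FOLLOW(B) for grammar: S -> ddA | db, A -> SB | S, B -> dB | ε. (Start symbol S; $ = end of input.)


$ ∈ FOLLOW(S). For each A -> αBβ: add FIRST(β)\{ε} to FOLLOW(B); if β nullable, add FOLLOW(A).
FOLLOW(B) = {$, d}


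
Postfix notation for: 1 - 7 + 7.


Left to right (same or higher precedence on left)
Postfix: 1 7 - 7 +


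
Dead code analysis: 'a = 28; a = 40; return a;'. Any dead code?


first assignment to a is overwritten before any read
Dead: 'a = 28'


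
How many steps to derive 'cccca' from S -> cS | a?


Derivation: S => cS => ccS => cccS => ccccS => cccca
Steps: 5


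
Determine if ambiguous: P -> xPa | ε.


balanced x^n…a^n: each string has a unique parse
Unambiguous


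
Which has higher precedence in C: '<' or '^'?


'<' is relational (level 7); '^' is bitwise XOR (level 4)
Higher level binds tighter
'<' has higher precedence than '^'


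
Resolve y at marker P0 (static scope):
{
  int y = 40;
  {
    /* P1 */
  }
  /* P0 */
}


y declared in the same block as P0
y = 40


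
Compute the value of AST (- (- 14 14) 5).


Evaluate inner: (- 14 14) = 0
Evaluate root: (- 0 5) = -5
Result: -5


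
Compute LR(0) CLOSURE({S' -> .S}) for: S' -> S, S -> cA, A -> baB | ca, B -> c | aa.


Start: S' -> .S
For each item with dot before a nonterminal B, add B -> .γ for every B-production
Closure: [S' -> .S, S -> .cA]


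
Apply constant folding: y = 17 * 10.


17 * 10 = 170 at compile time
Optimized: y = 170


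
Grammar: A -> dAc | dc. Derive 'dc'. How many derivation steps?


Derivation: A => dc
Steps: 1


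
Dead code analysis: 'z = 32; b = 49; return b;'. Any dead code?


z is assigned but never read
Dead: 'z = 32'


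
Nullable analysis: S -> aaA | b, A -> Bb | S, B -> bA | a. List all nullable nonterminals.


A nonterminal is nullable iff some alternative derives ε (directly, or every symbol in it is nullable)
Nullable: {}


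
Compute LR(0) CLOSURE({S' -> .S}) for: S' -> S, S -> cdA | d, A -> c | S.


Start: S' -> .S
For each item with dot before a nonterminal B, add B -> .γ for every B-production
Closure: [S' -> .S, S -> .cdA, S -> .d]


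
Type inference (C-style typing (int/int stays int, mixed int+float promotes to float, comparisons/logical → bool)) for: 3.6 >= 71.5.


Operand types: float >= float
Rule: comparison yields bool
Result type: bool


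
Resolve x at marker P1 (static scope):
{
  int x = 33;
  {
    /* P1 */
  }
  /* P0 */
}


P1's block does not declare x; resolves to the enclosing declaration at depth 0
x = 33


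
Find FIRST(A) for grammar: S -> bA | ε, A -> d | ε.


Per alternative of A: FIRST(d) = {d}; FIRST(ε) = {ε}
FIRST(A) = {d, ε}


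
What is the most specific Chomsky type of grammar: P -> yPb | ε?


Single nonterminal LHS, but y^n b^n is not regular
Classification: Type 2 (Context-Free)


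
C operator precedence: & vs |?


'&' is bitwise AND (level 5); '|' is bitwise OR (level 3)
Higher level binds tighter
'&' has higher precedence than '|'


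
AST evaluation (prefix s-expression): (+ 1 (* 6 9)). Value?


Evaluate inner: (* 6 9) = 54
Evaluate root: (+ 1 54) = 55
Result: 55


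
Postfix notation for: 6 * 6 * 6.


Left to right (same or higher precedence on left)
Postfix: 6 6 * 6 *


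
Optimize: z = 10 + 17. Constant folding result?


10 + 17 = 27 at compile time
Optimized: z = 27


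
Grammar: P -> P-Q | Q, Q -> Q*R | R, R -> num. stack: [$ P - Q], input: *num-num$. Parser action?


'*' can extend Q; shift to build Q -> Q*R
Action: shift


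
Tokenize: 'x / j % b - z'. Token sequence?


Scan left to right, longest-match per lexeme
Tokens: ID(x), OP(/), ID(j), OP(%), ID(b), OP(-), ID(z)


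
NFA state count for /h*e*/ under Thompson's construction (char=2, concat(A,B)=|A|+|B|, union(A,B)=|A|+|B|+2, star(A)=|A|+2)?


Syntax tree has 2 char leaf(s), 0 union(s), 2 star(s)
chars contribute 2×2 = 4; each union adds +2; each star adds +2
Total: 4 + 0 + 4 = 8 states


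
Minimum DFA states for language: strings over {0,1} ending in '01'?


Track the longest suffix of input matching a prefix of '01': 3 classes (prefixes of length 0..2)
Minimal DFA: 3 states


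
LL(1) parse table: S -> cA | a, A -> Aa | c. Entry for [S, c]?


For [S, c]: 'c' ∈ FIRST(cA)
Entry: S -> cA


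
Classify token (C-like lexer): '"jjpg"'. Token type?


Pattern: double-quoted sequence
Type: STRING_LITERAL


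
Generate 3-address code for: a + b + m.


Break into single-operator statements:
t1 = a + b
t2 = t1 + m


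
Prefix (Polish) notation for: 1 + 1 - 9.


left-to-right (same/higher precedence on left): tree is (- (+ 1 1) 9)
Prefix: - + 1 1 9


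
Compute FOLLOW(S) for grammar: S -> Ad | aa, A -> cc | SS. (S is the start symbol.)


$ ∈ FOLLOW(S). For each A -> αBβ: add FIRST(β)\{ε} to FOLLOW(B); if β nullable, add FOLLOW(A).
FOLLOW(S) = {$, a, c, d}


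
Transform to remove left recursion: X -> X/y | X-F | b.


Left-recursive alternatives: X/y, X-F; non-recursive: b
Introduce X': X -> bX', X' -> /yX' | -FX' | ε


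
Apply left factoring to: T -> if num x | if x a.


Common prefix: 'if'
Factored: T -> if T', T' -> num x | x a


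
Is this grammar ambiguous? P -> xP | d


right-linear, alternatives start with distinct terminals 'x' vs 'd': unique leftmost derivation
Unambiguous


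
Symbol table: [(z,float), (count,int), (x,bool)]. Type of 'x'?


Lookup 'x' → type bool


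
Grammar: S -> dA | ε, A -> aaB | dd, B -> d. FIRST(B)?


Per alternative of B: FIRST(d) = {d}
FIRST(B) = {d}


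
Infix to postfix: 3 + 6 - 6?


Left to right (same or higher precedence on left)
Postfix: 3 6 + 6 -


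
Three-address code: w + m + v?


Break into single-operator statements:
t1 = w + m
t2 = t1 + v


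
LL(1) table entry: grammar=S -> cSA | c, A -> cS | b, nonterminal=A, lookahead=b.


For [A, b]: 'b' ∈ FIRST(b)
Entry: A -> b


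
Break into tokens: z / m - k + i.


Scan left to right, longest-match per lexeme
Tokens: ID(z), OP(/), ID(m), OP(-), ID(k), OP(+), ID(i)


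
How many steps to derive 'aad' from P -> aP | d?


Derivation: P => aP => aaP => aad
Steps: 3


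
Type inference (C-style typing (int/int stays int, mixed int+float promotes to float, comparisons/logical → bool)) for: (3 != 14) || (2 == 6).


Operand types: bool || bool
Rule: logical operators take bool operands and yield bool
Result type: bool


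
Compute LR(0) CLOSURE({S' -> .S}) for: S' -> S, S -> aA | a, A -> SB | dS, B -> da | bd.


Start: S' -> .S
For each item with dot before a nonterminal B, add B -> .γ for every B-production
Closure: [S' -> .S, S -> .aA, S -> .a]


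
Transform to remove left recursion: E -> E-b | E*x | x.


Left-recursive alternatives: E-b, E*x; non-recursive: x
Introduce E': E -> xE', E' -> -bE' | *xE' | ε


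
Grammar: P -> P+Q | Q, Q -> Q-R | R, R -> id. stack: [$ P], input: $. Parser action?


start symbol P on stack, input exhausted
Action: accept


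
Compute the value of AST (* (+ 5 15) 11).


Evaluate inner: (+ 5 15) = 20
Evaluate root: (* 20 11) = 220
Result: 220


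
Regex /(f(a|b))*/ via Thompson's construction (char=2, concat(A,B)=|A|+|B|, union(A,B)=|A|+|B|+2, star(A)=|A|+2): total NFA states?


Syntax tree has 3 char leaf(s), 1 union(s), 1 star(s)
chars contribute 3×2 = 6; each union adds +2; each star adds +2
Total: 6 + 2 + 2 = 10 states


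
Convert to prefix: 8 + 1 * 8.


'*' binds tighter: tree is (+ 8 (* 1 8))
Prefix: + 8 * 1 8


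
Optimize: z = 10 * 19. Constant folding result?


10 * 19 = 190 at compile time
Optimized: z = 190


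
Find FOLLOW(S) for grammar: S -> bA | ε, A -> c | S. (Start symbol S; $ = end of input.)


$ ∈ FOLLOW(S). For each A -> αBβ: add FIRST(β)\{ε} to FOLLOW(B); if β nullable, add FOLLOW(A).
FOLLOW(S) = {$}


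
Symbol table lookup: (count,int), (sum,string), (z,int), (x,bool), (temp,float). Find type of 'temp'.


Lookup 'temp' → type float


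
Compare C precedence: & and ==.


'==' is equality (level 6); '&' is bitwise AND (level 5)
Higher level binds tighter
'==' has higher precedence than '&'


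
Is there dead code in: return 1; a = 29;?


statement follows a return and is unreachable
Dead: 'a = 29'


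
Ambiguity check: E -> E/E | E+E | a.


'a/a+a' has two parse trees (no precedence encoded between / and +)
Ambiguous


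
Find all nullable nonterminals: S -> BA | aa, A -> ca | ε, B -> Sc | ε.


A nonterminal is nullable iff some alternative derives ε (directly, or every symbol in it is nullable)
Nullable: {A, B, S}


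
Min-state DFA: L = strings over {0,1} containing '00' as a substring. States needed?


KMP-style automaton: 2 progress states + 1 absorbing accept = 3
Minimal DFA: 3 states


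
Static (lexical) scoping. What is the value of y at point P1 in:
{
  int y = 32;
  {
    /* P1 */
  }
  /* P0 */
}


P1's block does not declare y; resolves to the enclosing declaration at depth 0
y = 32


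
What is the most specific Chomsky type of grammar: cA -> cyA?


LHS has context (more than one symbol) and |LHS| ≤ |RHS|
Classification: Type 1 (Context-Sensitive)


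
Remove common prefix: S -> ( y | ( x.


Common prefix: '('
Factored: S -> ( S', S' -> y | x


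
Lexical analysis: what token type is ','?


Pattern: delimiter/punctuation
Type: PUNCTUATION


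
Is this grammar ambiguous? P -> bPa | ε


balanced b^n…a^n: each string has a unique parse
Unambiguous


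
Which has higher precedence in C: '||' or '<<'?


'<<' is shift (level 8); '||' is logical OR (level 1)
Higher level binds tighter
'<<' has higher precedence than '||'


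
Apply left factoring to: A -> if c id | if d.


Common prefix: 'if'
Factored: A -> if A', A' -> c id | d


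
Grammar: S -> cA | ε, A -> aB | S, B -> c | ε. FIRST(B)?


Per alternative of B: FIRST(c) = {c}; FIRST(ε) = {ε}
FIRST(B) = {c, ε}


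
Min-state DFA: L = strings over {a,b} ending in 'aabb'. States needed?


Track the longest suffix of input matching a prefix of 'aabb': 5 classes (prefixes of length 0..4)
Minimal DFA: 5 states


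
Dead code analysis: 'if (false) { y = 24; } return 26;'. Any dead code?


condition is constant false, so the whole block is unreachable
Dead: 'if (false) { y = 24; }'


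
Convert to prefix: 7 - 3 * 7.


'*' binds tighter: tree is (- 7 (* 3 7))
Prefix: - 7 * 3 7


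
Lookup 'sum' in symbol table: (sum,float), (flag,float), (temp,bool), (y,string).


Lookup 'sum' → type float


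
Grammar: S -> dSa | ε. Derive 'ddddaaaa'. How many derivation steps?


Derivation: S => dSa => ddSaa => dddSaaa => ddddSaaaa => ddddaaaa
Steps: 5


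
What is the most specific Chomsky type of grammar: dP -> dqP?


LHS has context (more than one symbol) and |LHS| ≤ |RHS|
Classification: Type 1 (Context-Sensitive)


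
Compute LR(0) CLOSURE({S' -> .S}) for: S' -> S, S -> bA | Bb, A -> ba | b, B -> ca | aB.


Start: S' -> .S
For each item with dot before a nonterminal B, add B -> .γ for every B-production
Closure: [S' -> .S, S -> .bA, S -> .Bb, B -> .ca, B -> .aB]


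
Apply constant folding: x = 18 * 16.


18 * 16 = 288 at compile time
Optimized: x = 288


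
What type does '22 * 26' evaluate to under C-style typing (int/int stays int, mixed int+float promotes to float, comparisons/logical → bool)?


Operand types: int * int
Rule: mixed int/float promotes to float; int/int stays int
Result type: int


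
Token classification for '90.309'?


Pattern: digits with a decimal point
Type: FLOAT_LITERAL


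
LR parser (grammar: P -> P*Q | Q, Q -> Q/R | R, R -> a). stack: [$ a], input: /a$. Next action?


'a' on top is the handle for R -> a
Action: reduce (R -> a)


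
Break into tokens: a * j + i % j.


Scan left to right, longest-match per lexeme
Tokens: ID(a), OP(*), ID(j), OP(+), ID(i), OP(%), ID(j)


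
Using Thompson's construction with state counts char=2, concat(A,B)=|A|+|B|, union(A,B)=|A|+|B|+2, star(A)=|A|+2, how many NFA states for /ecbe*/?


Syntax tree has 4 char leaf(s), 0 union(s), 1 star(s)
chars contribute 4×2 = 8; each union adds +2; each star adds +2
Total: 8 + 0 + 2 = 10 states


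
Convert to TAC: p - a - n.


Break into single-operator statements:
t1 = p - a
t2 = t1 - n


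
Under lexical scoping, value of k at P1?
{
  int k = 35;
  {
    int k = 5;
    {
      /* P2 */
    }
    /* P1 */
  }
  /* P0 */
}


k declared in the same block as P1
k = 5


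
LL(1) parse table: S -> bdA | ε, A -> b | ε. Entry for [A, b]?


For [A, b]: 'b' ∈ FIRST(b)
Entry: A -> b


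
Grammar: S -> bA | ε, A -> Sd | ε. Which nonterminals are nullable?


A nonterminal is nullable iff some alternative derives ε (directly, or every symbol in it is nullable)
Nullable: {A, S}


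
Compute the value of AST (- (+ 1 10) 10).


Evaluate inner: (+ 1 10) = 11
Evaluate root: (- 11 10) = 1
Result: 1


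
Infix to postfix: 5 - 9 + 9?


Left to right (same or higher precedence on left)
Postfix: 5 9 - 9 +


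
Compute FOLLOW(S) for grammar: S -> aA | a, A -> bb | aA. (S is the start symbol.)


$ ∈ FOLLOW(S). For each A -> αBβ: add FIRST(β)\{ε} to FOLLOW(B); if β nullable, add FOLLOW(A).
FOLLOW(S) = {$}


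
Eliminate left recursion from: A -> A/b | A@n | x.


Left-recursive alternatives: A/b, A@n; non-recursive: x
Introduce A': A -> xA', A' -> /bA' | @nA' | ε


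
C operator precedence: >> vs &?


'>>' is shift (level 8); '&' is bitwise AND (level 5)
Higher level binds tighter
'>>' has higher precedence than '&'


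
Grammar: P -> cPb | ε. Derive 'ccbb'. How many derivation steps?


Derivation: P => cPb => ccPbb => ccbb
Steps: 3


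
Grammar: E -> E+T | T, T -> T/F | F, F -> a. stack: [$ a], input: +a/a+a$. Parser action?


'a' on top is the handle for F -> a
Action: reduce (F -> a)


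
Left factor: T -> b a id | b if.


Common prefix: 'b'
Factored: T -> b T', T' -> a id | if


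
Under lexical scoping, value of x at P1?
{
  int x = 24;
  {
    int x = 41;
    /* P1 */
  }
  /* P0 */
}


x declared in the same block as P1
x = 41


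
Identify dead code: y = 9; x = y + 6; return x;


y is read by x's definition; x is returned
No dead code


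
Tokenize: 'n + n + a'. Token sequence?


Scan left to right, longest-match per lexeme
Tokens: ID(n), OP(+), ID(n), OP(+), ID(a)


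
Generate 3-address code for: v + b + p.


Break into single-operator statements:
t1 = v + b
t2 = t1 + p


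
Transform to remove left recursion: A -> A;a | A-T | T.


Left-recursive alternatives: A;a, A-T; non-recursive: T
Introduce A': A -> TA', A' -> ;aA' | -TA' | ε


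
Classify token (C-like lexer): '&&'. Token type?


Pattern: operator symbol
Type: OPERATOR


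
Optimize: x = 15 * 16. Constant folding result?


15 * 16 = 240 at compile time
Optimized: x = 240


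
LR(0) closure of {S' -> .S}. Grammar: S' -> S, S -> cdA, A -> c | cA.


Start: S' -> .S
For each item with dot before a nonterminal B, add B -> .γ for every B-production
Closure: [S' -> .S, S -> .cdA]


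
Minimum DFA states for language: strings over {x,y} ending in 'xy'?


Track the longest suffix of input matching a prefix of 'xy': 3 classes (prefixes of length 0..2)
Minimal DFA: 3 states


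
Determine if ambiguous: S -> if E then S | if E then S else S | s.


dangling else: 'if E then if E then s else s' parses two ways
Ambiguous


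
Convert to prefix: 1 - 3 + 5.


left-to-right (same/higher precedence on left): tree is (+ (- 1 3) 5)
Prefix: + - 1 3 5


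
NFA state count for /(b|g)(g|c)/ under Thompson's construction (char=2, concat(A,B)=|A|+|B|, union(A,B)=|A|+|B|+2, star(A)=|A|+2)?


Syntax tree has 4 char leaf(s), 2 union(s), 0 star(s)
chars contribute 4×2 = 8; each union adds +2; each star adds +2
Total: 8 + 4 + 0 = 12 states


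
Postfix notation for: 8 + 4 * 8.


* has higher precedence, evaluate 4*8 first
Postfix: 8 4 8 * +


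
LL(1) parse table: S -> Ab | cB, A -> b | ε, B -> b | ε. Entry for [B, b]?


For [B, b]: 'b' ∈ FIRST(b)
Entry: B -> b


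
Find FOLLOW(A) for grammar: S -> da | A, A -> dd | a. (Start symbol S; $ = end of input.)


$ ∈ FOLLOW(S). For each A -> αBβ: add FIRST(β)\{ε} to FOLLOW(B); if β nullable, add FOLLOW(A).
FOLLOW(A) = {$}


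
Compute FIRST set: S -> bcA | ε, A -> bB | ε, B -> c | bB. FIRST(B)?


Per alternative of B: FIRST(c) = {c}; FIRST(bB) = {b}
FIRST(B) = {b, c}


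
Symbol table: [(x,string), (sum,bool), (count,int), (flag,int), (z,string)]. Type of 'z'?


Lookup 'z' → type string


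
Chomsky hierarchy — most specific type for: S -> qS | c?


Right-linear: every RHS is a terminal or a terminal followed by one nonterminal
Classification: Type 3 (Regular)


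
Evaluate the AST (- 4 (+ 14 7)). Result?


Evaluate inner: (+ 14 7) = 21
Evaluate root: (- 4 21) = -17
Result: -17


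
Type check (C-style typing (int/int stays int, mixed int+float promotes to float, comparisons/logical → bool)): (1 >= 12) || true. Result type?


Operand types: bool || bool
Rule: logical operators take bool operands and yield bool
Result type: bool


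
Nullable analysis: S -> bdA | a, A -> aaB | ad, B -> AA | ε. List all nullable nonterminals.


A nonterminal is nullable iff some alternative derives ε (directly, or every symbol in it is nullable)
Nullable: {B}


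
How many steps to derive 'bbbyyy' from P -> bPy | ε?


Derivation: P => bPy => bbPyy => bbbPyyy => bbbyyy
Steps: 4


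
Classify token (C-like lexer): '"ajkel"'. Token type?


Pattern: double-quoted sequence
Type: STRING_LITERAL


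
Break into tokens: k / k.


Scan left to right, longest-match per lexeme
Tokens: ID(k), OP(/), ID(k)


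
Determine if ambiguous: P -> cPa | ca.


balanced c^n…a^n: each string has a unique parse
Unambiguous


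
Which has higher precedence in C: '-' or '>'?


'-' is additive (level 9); '>' is relational (level 7)
Higher level binds tighter
'-' has higher precedence than '>'


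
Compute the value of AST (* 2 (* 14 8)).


Evaluate inner: (* 14 8) = 112
Evaluate root: (* 2 112) = 224
Result: 224


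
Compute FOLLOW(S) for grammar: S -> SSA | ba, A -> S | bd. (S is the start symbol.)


$ ∈ FOLLOW(S). For each A -> αBβ: add FIRST(β)\{ε} to FOLLOW(B); if β nullable, add FOLLOW(A).
FOLLOW(S) = {$, b}


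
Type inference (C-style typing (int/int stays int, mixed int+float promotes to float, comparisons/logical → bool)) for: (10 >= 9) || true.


Operand types: bool || bool
Rule: logical operators take bool operands and yield bool
Result type: bool


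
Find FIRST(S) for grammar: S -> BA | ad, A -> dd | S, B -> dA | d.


Per alternative of S: FIRST(BA) = {d}; FIRST(ad) = {a}
FIRST(S) = {a, d}


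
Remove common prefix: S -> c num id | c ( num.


Common prefix: 'c'
Factored: S -> c S', S' -> num id | ( num


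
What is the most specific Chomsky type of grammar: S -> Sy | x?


Left-linear: every RHS is a terminal or one nonterminal followed by a terminal
Classification: Type 3 (Regular)


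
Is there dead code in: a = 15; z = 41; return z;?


a is assigned but never read
Dead: 'a = 15'


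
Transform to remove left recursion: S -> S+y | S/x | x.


Left-recursive alternatives: S+y, S/x; non-recursive: x
Introduce S': S -> xS', S' -> +yS' | /xS' | ε


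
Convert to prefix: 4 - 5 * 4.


'*' binds tighter: tree is (- 4 (* 5 4))
Prefix: - 4 * 5 4


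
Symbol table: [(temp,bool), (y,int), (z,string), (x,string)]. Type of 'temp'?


Lookup 'temp' → type bool


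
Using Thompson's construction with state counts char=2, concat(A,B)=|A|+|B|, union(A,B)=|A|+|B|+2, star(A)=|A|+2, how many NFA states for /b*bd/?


Syntax tree has 3 char leaf(s), 0 union(s), 1 star(s)
chars contribute 3×2 = 6; each union adds +2; each star adds +2
Total: 6 + 0 + 2 = 8 states


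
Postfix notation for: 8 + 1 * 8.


* has higher precedence, evaluate 1*8 first
Postfix: 8 1 8 * +


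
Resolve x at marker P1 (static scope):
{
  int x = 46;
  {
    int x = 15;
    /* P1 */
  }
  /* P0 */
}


x declared in the same block as P1
x = 15


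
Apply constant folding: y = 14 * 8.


14 * 8 = 112 at compile time
Optimized: y = 112


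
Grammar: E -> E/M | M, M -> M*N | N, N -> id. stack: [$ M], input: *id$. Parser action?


shift '*' to continue M -> M*N
Action: shift


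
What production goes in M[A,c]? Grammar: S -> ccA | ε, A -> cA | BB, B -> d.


For [A, c]: 'c' ∈ FIRST(cA)
Entry: A -> cA


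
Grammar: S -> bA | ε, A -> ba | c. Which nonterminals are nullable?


A nonterminal is nullable iff some alternative derives ε (directly, or every symbol in it is nullable)
Nullable: {S}


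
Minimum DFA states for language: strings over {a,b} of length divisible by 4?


Track length mod 4: states 0..3, accept at 0
Minimal DFA: 4 states


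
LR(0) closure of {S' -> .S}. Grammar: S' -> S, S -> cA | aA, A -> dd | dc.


Start: S' -> .S
For each item with dot before a nonterminal B, add B -> .γ for every B-production
Closure: [S' -> .S, S -> .cA, S -> .aA]


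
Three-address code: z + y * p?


Break into single-operator statements:
t1 = y * p
t2 = z + t1


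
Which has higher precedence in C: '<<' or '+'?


'+' is additive (level 9); '<<' is shift (level 8)
Higher level binds tighter
'+' has higher precedence than '<<'


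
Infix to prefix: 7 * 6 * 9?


left-to-right (same/higher precedence on left): tree is (* (* 7 6) 9)
Prefix: * * 7 6 9


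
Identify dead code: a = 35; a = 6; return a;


first assignment to a is overwritten before any read
Dead: 'a = 35'


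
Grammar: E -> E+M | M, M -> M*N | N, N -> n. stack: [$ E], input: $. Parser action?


start symbol E on stack, input exhausted
Action: accept


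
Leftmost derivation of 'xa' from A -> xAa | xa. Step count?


Derivation: A => xa
Steps: 1


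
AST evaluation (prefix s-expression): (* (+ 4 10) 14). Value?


Evaluate inner: (+ 4 10) = 14
Evaluate root: (* 14 14) = 196
Result: 196


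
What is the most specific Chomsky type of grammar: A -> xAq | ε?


Single nonterminal LHS, but x^n q^n is not regular
Classification: Type 2 (Context-Free)


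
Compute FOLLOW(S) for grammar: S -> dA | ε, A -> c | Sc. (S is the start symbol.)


$ ∈ FOLLOW(S). For each A -> αBβ: add FIRST(β)\{ε} to FOLLOW(B); if β nullable, add FOLLOW(A).
FOLLOW(S) = {$, c}


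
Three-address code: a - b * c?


Break into single-operator statements:
t1 = b * c
t2 = a - t1


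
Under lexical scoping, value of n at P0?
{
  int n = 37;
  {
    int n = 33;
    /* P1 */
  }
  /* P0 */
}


n declared in the same block as P0
n = 37


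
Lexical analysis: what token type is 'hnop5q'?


Pattern: letter/underscore followed by alphanumerics, not a keyword
Type: IDENTIFIER


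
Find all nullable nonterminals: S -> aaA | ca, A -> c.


A nonterminal is nullable iff some alternative derives ε (directly, or every symbol in it is nullable)
Nullable: {}


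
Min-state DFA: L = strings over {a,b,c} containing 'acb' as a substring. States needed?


KMP-style automaton: 3 progress states + 1 absorbing accept = 4
Minimal DFA: 4 states


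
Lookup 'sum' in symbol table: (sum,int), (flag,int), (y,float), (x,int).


Lookup 'sum' → type int


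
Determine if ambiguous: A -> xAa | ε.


balanced x^n…a^n: each string has a unique parse
Unambiguous


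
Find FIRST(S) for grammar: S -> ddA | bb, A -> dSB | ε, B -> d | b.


Per alternative of S: FIRST(ddA) = {d}; FIRST(bb) = {b}
FIRST(S) = {b, d}


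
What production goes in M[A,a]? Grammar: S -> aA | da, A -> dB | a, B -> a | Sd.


For [A, a]: 'a' ∈ FIRST(a)
Entry: A -> a


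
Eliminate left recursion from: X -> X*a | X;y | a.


Left-recursive alternatives: X*a, X;y; non-recursive: a
Introduce X': X -> aX', X' -> *aX' | ;yX' | ε


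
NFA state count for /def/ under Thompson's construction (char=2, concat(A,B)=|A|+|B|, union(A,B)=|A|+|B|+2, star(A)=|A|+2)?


Syntax tree has 3 char leaf(s), 0 union(s), 0 star(s)
chars contribute 3×2 = 6; each union adds +2; each star adds +2
Total: 6 + 0 + 0 = 6 states


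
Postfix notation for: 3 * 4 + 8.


Left to right (same or higher precedence on left)
Postfix: 3 4 * 8 +


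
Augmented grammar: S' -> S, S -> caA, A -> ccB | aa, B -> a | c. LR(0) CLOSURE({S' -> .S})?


Start: S' -> .S
For each item with dot before a nonterminal B, add B -> .γ for every B-production
Closure: [S' -> .S, S -> .caA]


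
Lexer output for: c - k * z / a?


Scan left to right, longest-match per lexeme
Tokens: ID(c), OP(-), ID(k), OP(*), ID(z), OP(/), ID(a)


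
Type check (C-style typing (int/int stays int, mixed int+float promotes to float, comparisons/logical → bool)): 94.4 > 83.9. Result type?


Operand types: float > float
Rule: comparison yields bool
Result type: bool


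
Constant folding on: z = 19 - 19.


19 - 19 = 0 at compile time
Optimized: z = 0


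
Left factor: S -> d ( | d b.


Common prefix: 'd'
Factored: S -> d S', S' -> ( | b


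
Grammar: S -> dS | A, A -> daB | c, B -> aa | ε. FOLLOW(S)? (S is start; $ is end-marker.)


$ ∈ FOLLOW(S). For each A -> αBβ: add FIRST(β)\{ε} to FOLLOW(B); if β nullable, add FOLLOW(A).
FOLLOW(S) = {$}


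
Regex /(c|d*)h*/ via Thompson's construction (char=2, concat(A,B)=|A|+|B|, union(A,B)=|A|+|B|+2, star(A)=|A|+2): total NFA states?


Syntax tree has 3 char leaf(s), 1 union(s), 2 star(s)
chars contribute 3×2 = 6; each union adds +2; each star adds +2
Total: 6 + 2 + 4 = 12 states


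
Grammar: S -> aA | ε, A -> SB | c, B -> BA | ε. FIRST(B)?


Per alternative of B: FIRST(BA) = {a, c, ε}; FIRST(ε) = {ε}
FIRST(B) = {a, c, ε}


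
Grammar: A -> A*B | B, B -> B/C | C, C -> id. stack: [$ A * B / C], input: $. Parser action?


handle 'B/C' on top
Action: reduce (B -> B/C)


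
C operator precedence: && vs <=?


'<=' is relational (level 7); '&&' is logical AND (level 2)
Higher level binds tighter
'<=' has higher precedence than '&&'


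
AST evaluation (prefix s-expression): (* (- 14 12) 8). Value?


Evaluate inner: (- 14 12) = 2
Evaluate root: (* 2 8) = 16
Result: 16


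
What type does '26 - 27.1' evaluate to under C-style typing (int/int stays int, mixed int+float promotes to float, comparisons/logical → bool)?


Operand types: int - float
Rule: mixed int/float promotes to float; int/int stays int
Result type: float


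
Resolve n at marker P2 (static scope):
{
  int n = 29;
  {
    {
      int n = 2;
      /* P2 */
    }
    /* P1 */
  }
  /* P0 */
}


n declared in the same block as P2
n = 2


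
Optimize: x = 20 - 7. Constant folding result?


20 - 7 = 13 at compile time
Optimized: x = 13


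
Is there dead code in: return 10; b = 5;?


statement follows a return and is unreachable
Dead: 'b = 5'


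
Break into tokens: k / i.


Scan left to right, longest-match per lexeme
Tokens: ID(k), OP(/), ID(i)


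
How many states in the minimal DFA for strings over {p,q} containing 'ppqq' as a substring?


KMP-style automaton: 4 progress states + 1 absorbing accept = 5
Minimal DFA: 5 states


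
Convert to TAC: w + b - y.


Break into single-operator statements:
t1 = w + b
t2 = t1 - y


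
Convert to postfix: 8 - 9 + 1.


Left to right (same or higher precedence on left)
Postfix: 8 9 - 1 +


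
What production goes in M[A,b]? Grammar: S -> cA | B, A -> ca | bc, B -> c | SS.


For [A, b]: 'b' ∈ FIRST(bc)
Entry: A -> bc


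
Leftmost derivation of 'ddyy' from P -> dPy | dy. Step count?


Derivation: P => dPy => ddyy
Steps: 2


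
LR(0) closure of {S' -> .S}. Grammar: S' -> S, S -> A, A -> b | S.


Start: S' -> .S
For each item with dot before a nonterminal B, add B -> .γ for every B-production
Closure: [S' -> .S, S -> .A, A -> .b, A -> .S]


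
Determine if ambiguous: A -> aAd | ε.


balanced a^n…d^n: each string has a unique parse
Unambiguous


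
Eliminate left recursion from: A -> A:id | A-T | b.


Left-recursive alternatives: A:id, A-T; non-recursive: b
Introduce A': A -> bA', A' -> :idA' | -TA' | ε


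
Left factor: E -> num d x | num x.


Common prefix: 'num'
Factored: E -> num E', E' -> d x | x


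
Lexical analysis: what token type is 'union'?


Pattern: reserved word
Type: KEYWORD


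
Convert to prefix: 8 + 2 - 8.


left-to-right (same/higher precedence on left): tree is (- (+ 8 2) 8)
Prefix: - + 8 2 8


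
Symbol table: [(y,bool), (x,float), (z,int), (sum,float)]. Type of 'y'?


Lookup 'y' → type bool


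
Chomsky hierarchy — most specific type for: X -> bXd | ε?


Single nonterminal LHS, but b^n d^n is not regular
Classification: Type 2 (Context-Free)
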